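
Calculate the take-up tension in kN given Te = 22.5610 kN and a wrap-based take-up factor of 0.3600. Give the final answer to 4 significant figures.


T_tu = 22.5610 * 0.3600
T_tu = 8.122 kN


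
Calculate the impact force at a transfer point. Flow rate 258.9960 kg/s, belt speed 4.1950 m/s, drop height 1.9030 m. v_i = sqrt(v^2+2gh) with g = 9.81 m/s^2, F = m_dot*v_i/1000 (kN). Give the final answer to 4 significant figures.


v_i = sqrt(4.1950^2 + 2*9.81*1.9030) = 7.41181 m/s
F = 258.9960 * 7.41181 / 1000
F = 1.920 kN


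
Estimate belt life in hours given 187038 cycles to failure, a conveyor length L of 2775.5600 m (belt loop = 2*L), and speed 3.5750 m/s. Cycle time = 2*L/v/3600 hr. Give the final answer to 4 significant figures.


cycle_time = 2 * 2775.5600 / 3.5750 / 3600 = 0.431322 hr
life = 187038 * 0.431322 = 80670 hours


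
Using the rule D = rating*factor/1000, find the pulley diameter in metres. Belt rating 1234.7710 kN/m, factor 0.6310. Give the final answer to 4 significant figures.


D = 1234.7710 * 0.6310 / 1000
D = 0.7791 m


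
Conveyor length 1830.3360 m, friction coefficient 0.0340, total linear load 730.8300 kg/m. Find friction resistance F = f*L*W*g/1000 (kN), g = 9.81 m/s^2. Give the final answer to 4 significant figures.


F = 0.0340 * 1830.3360 * 730.8300 * 9.81 / 1000
F = 446.2 kN


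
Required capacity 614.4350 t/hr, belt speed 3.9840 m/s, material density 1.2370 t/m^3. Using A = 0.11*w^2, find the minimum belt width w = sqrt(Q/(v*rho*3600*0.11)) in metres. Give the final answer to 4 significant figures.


A_req = 614.4350 / (3.9840 * 1.2370 * 3600) = 0.0346325 m^2
w = sqrt(0.0346325 / 0.11)
w = 0.5611 m


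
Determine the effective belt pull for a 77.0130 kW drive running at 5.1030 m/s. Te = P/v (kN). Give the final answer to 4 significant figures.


Te = P / v = 77.0130 / 5.1030
Te = 15.09 kN


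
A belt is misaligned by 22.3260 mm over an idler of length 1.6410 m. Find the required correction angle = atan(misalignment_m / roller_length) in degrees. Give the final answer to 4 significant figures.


misalign_m = 22.3260 / 1000 = 0.022326 m
angle = atan(0.022326 / 1.6410)
angle = 0.7795 deg


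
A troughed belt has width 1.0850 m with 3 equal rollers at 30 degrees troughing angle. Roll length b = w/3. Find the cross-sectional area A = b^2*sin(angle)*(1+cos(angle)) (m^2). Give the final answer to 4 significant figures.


b = 1.0850/3 = 0.361667 m
A = 0.361667^2 * sin(30 deg) * (1 + cos(30 deg))
A = 0.1220 m^2


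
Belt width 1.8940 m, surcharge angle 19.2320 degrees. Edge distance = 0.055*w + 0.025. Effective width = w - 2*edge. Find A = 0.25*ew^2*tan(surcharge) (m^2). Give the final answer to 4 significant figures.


edge = 0.055*1.8940 + 0.025 = 0.12917 m
ew = 1.8940 - 2*0.12917 = 1.63566 m
A = 0.25 * 1.63566^2 * tan(19.2320 deg)
A = 0.2333 m^2


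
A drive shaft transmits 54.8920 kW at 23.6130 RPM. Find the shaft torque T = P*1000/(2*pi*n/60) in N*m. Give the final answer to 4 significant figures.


omega = 2*pi*23.6130/60 = 2.47275 rad/s
T = 54.8920*1000 / 2.47275
T = 22200 N*m


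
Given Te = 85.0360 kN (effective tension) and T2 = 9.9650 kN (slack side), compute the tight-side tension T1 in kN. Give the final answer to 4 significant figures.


T1 = Te + T2 = 85.0360 + 9.9650
T1 = 95.00 kN


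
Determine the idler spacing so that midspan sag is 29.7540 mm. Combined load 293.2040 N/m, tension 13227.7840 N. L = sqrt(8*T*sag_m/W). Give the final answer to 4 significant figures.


sag = 29.7540/1000 = 0.029754 m
L = sqrt(8 * 13227.7840 * 0.029754 / 293.2040)
L = 3.277 m


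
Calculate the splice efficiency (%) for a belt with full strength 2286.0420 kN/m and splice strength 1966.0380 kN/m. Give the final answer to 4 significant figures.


Eff = 1966.0380 / 2286.0420 * 100
Eff = 86.00 %


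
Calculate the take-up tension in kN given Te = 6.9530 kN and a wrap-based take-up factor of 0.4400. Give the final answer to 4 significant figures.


T_tu = 6.9530 * 0.4400
T_tu = 3.059 kN


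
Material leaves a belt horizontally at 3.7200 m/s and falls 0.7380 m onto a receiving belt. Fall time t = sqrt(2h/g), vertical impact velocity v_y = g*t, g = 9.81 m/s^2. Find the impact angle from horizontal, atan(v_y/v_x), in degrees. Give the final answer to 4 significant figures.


t = sqrt(2*0.7380/9.81) = 0.38789 s
v_y = 9.81 * 0.38789 = 3.8052 m/s
angle = atan(3.8052 / 3.7200) = 45.65 deg


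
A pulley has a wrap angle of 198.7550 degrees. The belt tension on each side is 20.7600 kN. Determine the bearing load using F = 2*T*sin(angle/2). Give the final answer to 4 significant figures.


F = 2 * 20.7600 * sin(198.7550/2 deg)
F = 40.97 kN


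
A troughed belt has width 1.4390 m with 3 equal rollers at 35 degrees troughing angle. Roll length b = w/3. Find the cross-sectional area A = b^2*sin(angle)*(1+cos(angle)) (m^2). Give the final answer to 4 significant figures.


b = 1.4390/3 = 0.479667 m
A = 0.479667^2 * sin(35 deg) * (1 + cos(35 deg))
A = 0.2401 m^2


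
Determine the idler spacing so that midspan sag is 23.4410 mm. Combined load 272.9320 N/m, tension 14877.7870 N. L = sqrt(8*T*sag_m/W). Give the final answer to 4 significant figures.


sag = 23.4410/1000 = 0.023441 m
L = sqrt(8 * 14877.7870 * 0.023441 / 272.9320)
L = 3.197 m


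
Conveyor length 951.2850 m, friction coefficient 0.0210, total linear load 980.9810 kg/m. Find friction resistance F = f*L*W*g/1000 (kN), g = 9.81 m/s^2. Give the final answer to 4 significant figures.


F = 0.0210 * 951.2850 * 980.9810 * 9.81 / 1000
F = 192.2 kN


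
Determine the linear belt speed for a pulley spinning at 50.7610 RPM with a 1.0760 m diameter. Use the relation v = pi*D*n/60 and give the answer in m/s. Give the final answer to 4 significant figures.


v = pi * 1.0760 * 50.7610 / 60
v = 2.860 m/s


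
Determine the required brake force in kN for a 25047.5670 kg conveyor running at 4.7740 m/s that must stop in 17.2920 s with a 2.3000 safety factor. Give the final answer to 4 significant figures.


F = 25047.5670 * 4.7740 / 17.2920 * 2.3000 / 1000
F = 15.90 kN


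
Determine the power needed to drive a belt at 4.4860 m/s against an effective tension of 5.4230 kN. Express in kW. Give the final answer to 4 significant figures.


P = Te * v = 5.4230 * 4.4860
P = 24.33 kW


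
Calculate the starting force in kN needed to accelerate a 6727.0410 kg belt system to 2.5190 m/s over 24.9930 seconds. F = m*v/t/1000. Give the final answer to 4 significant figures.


F = 6727.0410 * 2.5190 / 24.9930 / 1000
F = 0.6780 kN


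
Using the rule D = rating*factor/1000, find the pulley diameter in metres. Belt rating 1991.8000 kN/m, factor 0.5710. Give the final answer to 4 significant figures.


D = 1991.8000 * 0.5710 / 1000
D = 1.137 m


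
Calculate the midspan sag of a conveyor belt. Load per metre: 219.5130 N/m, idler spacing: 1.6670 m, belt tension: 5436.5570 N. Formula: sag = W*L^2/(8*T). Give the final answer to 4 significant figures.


sag = 219.5130 * 1.6670^2 / (8 * 5436.5570)
sag = 0.01403 m


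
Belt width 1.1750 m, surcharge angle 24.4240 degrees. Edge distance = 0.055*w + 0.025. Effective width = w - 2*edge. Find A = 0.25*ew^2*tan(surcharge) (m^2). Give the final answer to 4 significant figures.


edge = 0.055*1.1750 + 0.025 = 0.089625 m
ew = 1.1750 - 2*0.089625 = 0.99575 m
A = 0.25 * 0.99575^2 * tan(24.4240 deg)
A = 0.1126 m^2


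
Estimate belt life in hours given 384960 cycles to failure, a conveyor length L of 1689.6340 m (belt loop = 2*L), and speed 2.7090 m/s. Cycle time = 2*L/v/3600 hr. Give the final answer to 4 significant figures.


cycle_time = 2 * 1689.6340 / 2.7090 / 3600 = 0.346506 hr
life = 384960 * 0.346506 = 133400 hours


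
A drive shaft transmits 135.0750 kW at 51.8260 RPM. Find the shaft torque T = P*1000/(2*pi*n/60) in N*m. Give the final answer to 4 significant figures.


omega = 2*pi*51.8260/60 = 5.42721 rad/s
T = 135.0750*1000 / 5.42721
T = 24890 N*m


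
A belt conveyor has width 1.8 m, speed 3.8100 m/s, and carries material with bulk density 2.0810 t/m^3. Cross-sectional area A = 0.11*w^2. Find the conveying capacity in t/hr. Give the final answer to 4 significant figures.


A = 0.11 * 1.8^2 = 0.3564 m^2
C = 0.3564 * 3.8100 * 2.0810 * 3600
C = 10170 t/hr


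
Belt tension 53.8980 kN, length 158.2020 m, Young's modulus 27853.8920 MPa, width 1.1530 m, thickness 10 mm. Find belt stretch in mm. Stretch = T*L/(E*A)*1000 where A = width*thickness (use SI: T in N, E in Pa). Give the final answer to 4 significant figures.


A = 1.1530 * 0.01 = 0.01153 m^2
Stretch = 53.8980*1000 * 158.2020 / (27853.8920e6 * 0.01153) * 1000
Stretch = 26.55 mm


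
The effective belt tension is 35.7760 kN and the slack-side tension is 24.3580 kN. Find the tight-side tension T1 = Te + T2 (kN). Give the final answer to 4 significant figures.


T1 = Te + T2 = 35.7760 + 24.3580
T1 = 60.13 kN


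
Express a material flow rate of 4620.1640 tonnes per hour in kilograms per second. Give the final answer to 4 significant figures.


m_dot = 4620.1640 * 1000 / 3600
m_dot = 1283 kg/s


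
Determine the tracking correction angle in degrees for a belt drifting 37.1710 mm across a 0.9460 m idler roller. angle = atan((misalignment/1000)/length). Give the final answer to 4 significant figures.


misalign_m = 37.1710 / 1000 = 0.037171 m
angle = atan(0.037171 / 0.9460)
angle = 2.250 deg


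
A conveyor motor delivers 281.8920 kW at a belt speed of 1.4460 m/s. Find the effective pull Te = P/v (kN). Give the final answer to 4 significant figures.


Te = P / v = 281.8920 / 1.4460
Te = 194.9 kN


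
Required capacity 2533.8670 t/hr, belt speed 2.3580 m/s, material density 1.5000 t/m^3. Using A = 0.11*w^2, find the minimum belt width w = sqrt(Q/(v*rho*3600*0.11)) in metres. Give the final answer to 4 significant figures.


A_req = 2533.8670 / (2.3580 * 1.5000 * 3600) = 0.198997 m^2
w = sqrt(0.198997 / 0.11)
w = 1.345 m


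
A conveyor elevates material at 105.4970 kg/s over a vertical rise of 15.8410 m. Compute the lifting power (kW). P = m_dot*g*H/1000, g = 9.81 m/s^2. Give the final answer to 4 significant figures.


P = 105.4970 * 9.81 * 15.8410 / 1000
P = 16.39 kW


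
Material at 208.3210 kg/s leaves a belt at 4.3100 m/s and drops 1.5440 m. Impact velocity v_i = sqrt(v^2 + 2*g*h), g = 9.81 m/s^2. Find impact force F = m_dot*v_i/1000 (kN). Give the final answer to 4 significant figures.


v_i = sqrt(4.3100^2 + 2*9.81*1.5440) = 6.99066 m/s
F = 208.3210 * 6.99066 / 1000
F = 1.456 kN


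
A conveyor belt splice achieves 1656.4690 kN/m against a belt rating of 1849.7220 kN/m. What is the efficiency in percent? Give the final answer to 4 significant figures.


Eff = 1656.4690 / 1849.7220 * 100
Eff = 89.55 %


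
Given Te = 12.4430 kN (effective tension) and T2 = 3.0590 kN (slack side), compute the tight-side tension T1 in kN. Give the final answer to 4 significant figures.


T1 = Te + T2 = 12.4430 + 3.0590
T1 = 15.50 kN


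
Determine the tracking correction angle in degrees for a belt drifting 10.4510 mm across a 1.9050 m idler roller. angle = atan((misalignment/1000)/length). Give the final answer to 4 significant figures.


misalign_m = 10.4510 / 1000 = 0.010451 m
angle = atan(0.010451 / 1.9050)
angle = 0.3143 deg


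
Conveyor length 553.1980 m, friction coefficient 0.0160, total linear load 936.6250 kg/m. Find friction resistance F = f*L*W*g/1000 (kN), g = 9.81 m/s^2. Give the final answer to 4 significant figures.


F = 0.0160 * 553.1980 * 936.6250 * 9.81 / 1000
F = 81.33 kN


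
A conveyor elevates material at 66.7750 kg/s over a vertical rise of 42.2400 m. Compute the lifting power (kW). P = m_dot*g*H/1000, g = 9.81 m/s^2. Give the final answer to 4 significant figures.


P = 66.7750 * 9.81 * 42.2400 / 1000
P = 27.67 kW


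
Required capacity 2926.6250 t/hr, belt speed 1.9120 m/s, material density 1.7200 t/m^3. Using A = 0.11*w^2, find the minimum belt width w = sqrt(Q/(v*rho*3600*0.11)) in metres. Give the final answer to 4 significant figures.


A_req = 2926.6250 / (1.9120 * 1.7200 * 3600) = 0.2472 m^2
w = sqrt(0.2472 / 0.11)
w = 1.499 m


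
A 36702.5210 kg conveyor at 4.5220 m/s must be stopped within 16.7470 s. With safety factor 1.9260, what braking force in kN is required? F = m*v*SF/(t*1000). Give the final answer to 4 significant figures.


F = 36702.5210 * 4.5220 / 16.7470 * 1.9260 / 1000
F = 19.09 kN


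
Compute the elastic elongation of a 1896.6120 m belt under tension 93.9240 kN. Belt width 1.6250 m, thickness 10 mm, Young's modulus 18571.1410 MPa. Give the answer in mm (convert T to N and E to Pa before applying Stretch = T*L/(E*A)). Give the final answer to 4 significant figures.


A = 1.6250 * 0.01 = 0.01625 m^2
Stretch = 93.9240*1000 * 1896.6120 / (18571.1410e6 * 0.01625) * 1000
Stretch = 590.3 mm


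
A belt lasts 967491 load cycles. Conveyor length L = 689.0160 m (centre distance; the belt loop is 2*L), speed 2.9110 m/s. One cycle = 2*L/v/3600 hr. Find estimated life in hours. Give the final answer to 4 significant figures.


cycle_time = 2 * 689.0160 / 2.9110 / 3600 = 0.131497 hr
life = 967491 * 0.131497 = 127200 hours


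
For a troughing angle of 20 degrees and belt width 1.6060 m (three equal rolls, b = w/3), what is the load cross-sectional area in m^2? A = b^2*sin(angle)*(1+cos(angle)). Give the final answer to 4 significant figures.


b = 1.6060/3 = 0.535333 m
A = 0.535333^2 * sin(20 deg) * (1 + cos(20 deg))
A = 0.1901 m^2


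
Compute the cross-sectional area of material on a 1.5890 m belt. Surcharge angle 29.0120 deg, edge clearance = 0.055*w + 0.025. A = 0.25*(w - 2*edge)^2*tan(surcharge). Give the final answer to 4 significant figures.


edge = 0.055*1.5890 + 0.025 = 0.112395 m
ew = 1.5890 - 2*0.112395 = 1.36421 m
A = 0.25 * 1.36421^2 * tan(29.0120 deg)
A = 0.2580 m^2


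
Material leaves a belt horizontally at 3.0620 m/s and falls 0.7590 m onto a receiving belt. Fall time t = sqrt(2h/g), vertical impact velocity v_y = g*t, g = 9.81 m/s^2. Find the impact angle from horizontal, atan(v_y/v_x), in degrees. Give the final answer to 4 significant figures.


t = sqrt(2*0.7590/9.81) = 0.39337 s
v_y = 9.81 * 0.39337 = 3.85896 m/s
angle = atan(3.85896 / 3.0620) = 51.57 deg


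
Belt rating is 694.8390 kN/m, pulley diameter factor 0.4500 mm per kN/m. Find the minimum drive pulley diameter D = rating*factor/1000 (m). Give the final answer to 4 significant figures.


D = 694.8390 * 0.4500 / 1000
D = 0.3127 m


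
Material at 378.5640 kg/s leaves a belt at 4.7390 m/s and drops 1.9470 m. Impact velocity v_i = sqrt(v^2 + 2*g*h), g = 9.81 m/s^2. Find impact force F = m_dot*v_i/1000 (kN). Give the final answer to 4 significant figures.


v_i = sqrt(4.7390^2 + 2*9.81*1.9470) = 7.78834 m/s
F = 378.5640 * 7.78834 / 1000
F = 2.948 kN


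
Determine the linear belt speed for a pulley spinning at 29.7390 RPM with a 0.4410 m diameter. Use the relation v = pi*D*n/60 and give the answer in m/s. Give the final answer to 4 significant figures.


v = pi * 0.4410 * 29.7390 / 60
v = 0.6867 m/s


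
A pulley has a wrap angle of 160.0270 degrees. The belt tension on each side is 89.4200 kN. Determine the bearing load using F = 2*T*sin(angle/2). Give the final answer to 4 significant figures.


F = 2 * 89.4200 * sin(160.0270/2 deg)
F = 176.1 kN


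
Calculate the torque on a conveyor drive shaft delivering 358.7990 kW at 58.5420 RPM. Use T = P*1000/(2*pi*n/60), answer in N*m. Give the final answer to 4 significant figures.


omega = 2*pi*58.5420/60 = 6.1305 rad/s
T = 358.7990*1000 / 6.1305
T = 58530 N*m


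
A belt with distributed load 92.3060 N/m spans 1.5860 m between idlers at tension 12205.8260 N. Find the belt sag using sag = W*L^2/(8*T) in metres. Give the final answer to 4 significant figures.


sag = 92.3060 * 1.5860^2 / (8 * 12205.8260)
sag = 0.002378 m


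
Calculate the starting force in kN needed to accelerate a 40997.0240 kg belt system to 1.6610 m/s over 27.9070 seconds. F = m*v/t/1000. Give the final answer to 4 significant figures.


F = 40997.0240 * 1.6610 / 27.9070 / 1000
F = 2.440 kN


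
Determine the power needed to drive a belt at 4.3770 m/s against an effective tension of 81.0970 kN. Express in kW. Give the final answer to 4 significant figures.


P = Te * v = 81.0970 * 4.3770
P = 355.0 kW


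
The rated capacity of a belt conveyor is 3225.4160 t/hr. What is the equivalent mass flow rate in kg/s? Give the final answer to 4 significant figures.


m_dot = 3225.4160 * 1000 / 3600
m_dot = 895.9 kg/s


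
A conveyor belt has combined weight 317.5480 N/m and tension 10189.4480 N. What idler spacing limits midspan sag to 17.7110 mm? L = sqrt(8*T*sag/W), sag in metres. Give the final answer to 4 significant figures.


sag = 17.7110/1000 = 0.017711 m
L = sqrt(8 * 10189.4480 * 0.017711 / 317.5480)
L = 2.132 m


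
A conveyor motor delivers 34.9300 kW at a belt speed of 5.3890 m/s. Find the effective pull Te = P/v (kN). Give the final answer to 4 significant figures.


Te = P / v = 34.9300 / 5.3890
Te = 6.482 kN


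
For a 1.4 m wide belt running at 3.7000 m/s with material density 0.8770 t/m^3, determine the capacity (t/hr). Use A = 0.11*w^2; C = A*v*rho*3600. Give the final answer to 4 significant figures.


A = 0.11 * 1.4^2 = 0.2156 m^2
C = 0.2156 * 3.7000 * 0.8770 * 3600
C = 2519 t/hr


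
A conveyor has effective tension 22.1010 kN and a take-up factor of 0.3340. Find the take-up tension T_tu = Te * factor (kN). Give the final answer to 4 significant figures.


T_tu = 22.1010 * 0.3340
T_tu = 7.382 kN


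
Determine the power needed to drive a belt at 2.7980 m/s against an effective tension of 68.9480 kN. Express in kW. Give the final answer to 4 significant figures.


P = Te * v = 68.9480 * 2.7980
P = 192.9 kW


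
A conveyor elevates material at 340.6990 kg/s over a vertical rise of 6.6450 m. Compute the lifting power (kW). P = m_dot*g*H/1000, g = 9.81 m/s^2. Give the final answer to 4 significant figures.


P = 340.6990 * 9.81 * 6.6450 / 1000
P = 22.21 kW


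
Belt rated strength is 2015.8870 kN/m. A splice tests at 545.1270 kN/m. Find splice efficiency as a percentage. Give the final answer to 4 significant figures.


Eff = 545.1270 / 2015.8870 * 100
Eff = 27.04 %


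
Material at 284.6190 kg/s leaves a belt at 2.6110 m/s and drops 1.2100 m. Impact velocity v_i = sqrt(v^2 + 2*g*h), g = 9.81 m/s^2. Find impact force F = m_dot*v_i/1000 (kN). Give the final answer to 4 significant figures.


v_i = sqrt(2.6110^2 + 2*9.81*1.2100) = 5.52789 m/s
F = 284.6190 * 5.52789 / 1000
F = 1.573 kN


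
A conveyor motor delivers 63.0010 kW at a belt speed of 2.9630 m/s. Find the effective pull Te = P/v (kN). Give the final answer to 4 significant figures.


Te = P / v = 63.0010 / 2.9630
Te = 21.26 kN


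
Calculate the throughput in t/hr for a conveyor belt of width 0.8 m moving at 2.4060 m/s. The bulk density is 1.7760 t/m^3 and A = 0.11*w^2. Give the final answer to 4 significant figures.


A = 0.11 * 0.8^2 = 0.0704 m^2
C = 0.0704 * 2.4060 * 1.7760 * 3600
C = 1083 t/hr


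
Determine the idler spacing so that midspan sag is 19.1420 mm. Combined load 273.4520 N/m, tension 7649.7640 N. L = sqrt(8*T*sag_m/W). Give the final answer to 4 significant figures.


sag = 19.1420/1000 = 0.019142 m
L = sqrt(8 * 7649.7640 * 0.019142 / 273.4520)
L = 2.070 m


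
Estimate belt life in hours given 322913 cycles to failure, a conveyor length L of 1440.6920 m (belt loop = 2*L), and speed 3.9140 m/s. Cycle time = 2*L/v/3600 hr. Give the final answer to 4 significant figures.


cycle_time = 2 * 1440.6920 / 3.9140 / 3600 = 0.204493 hr
life = 322913 * 0.204493 = 66030 hours


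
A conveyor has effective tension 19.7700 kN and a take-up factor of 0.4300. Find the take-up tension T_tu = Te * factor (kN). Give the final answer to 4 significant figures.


T_tu = 19.7700 * 0.4300
T_tu = 8.501 kN


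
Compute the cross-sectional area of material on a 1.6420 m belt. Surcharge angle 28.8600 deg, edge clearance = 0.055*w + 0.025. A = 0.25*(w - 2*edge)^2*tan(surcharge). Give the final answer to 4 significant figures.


edge = 0.055*1.6420 + 0.025 = 0.11531 m
ew = 1.6420 - 2*0.11531 = 1.41138 m
A = 0.25 * 1.41138^2 * tan(28.8600 deg)
A = 0.2745 m^2


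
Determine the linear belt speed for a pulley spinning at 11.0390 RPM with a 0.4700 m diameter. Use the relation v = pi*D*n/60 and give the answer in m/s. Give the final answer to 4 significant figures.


v = pi * 0.4700 * 11.0390 / 60
v = 0.2717 m/s


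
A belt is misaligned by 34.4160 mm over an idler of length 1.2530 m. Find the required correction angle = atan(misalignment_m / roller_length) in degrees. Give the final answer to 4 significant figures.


misalign_m = 34.4160 / 1000 = 0.034416 m
angle = atan(0.034416 / 1.2530)
angle = 1.573 deg


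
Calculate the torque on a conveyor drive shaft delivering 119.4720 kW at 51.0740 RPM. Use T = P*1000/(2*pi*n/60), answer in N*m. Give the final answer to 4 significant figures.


omega = 2*pi*51.0740/60 = 5.34846 rad/s
T = 119.4720*1000 / 5.34846
T = 22340 N*m


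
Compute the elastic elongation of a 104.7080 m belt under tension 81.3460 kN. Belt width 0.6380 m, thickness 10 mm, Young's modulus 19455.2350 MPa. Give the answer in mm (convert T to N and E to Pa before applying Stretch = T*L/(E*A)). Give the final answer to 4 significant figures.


A = 0.6380 * 0.01 = 0.00638 m^2
Stretch = 81.3460*1000 * 104.7080 / (19455.2350e6 * 0.00638) * 1000
Stretch = 68.62 mm


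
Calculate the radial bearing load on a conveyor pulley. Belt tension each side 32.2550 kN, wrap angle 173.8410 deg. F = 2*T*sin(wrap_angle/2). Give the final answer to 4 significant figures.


F = 2 * 32.2550 * sin(173.8410/2 deg)
F = 64.42 kN


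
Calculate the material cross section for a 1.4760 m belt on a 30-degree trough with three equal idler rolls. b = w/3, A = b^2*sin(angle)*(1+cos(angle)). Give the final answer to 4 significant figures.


b = 1.4760/3 = 0.492 m
A = 0.492^2 * sin(30 deg) * (1 + cos(30 deg))
A = 0.2258 m^2


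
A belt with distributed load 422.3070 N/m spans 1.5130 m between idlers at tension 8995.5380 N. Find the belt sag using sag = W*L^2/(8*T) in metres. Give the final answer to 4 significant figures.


sag = 422.3070 * 1.5130^2 / (8 * 8995.5380)
sag = 0.01343 m


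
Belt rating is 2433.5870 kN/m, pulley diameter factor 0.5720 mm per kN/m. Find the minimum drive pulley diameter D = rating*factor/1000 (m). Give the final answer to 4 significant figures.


D = 2433.5870 * 0.5720 / 1000
D = 1.392 m


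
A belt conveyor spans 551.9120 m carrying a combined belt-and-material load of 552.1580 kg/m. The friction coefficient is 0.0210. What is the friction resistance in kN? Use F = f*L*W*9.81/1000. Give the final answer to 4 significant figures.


F = 0.0210 * 551.9120 * 552.1580 * 9.81 / 1000
F = 62.78 kN


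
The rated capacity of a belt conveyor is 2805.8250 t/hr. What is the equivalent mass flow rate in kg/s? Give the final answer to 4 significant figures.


m_dot = 2805.8250 * 1000 / 3600
m_dot = 779.4 kg/s


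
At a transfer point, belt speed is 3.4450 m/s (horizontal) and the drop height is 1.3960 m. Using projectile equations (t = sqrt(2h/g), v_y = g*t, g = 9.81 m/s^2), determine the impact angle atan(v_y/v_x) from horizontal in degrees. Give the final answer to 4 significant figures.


t = sqrt(2*1.3960/9.81) = 0.533486 s
v_y = 9.81 * 0.533486 = 5.2335 m/s
angle = atan(5.2335 / 3.4450) = 56.64 deg


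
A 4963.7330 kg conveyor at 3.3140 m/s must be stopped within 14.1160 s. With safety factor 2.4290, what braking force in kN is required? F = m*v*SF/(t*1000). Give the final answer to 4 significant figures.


F = 4963.7330 * 3.3140 / 14.1160 * 2.4290 / 1000
F = 2.831 kN


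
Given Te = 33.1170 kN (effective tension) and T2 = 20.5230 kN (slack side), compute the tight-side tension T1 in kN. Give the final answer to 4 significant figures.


T1 = Te + T2 = 33.1170 + 20.5230
T1 = 53.64 kN


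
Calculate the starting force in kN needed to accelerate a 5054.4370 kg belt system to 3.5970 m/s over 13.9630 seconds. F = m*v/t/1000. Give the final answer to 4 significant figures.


F = 5054.4370 * 3.5970 / 13.9630 / 1000
F = 1.302 kN


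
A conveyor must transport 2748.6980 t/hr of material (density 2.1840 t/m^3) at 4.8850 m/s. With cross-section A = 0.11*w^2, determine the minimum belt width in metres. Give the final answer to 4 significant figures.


A_req = 2748.6980 / (4.8850 * 2.1840 * 3600) = 0.0715661 m^2
w = sqrt(0.0715661 / 0.11)
w = 0.8066 m


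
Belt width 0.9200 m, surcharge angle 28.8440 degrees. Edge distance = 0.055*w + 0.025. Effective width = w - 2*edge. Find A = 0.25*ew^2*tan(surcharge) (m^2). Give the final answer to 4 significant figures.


edge = 0.055*0.9200 + 0.025 = 0.0756 m
ew = 0.9200 - 2*0.0756 = 0.7688 m
A = 0.25 * 0.7688^2 * tan(28.8440 deg)
A = 0.08138 m^2


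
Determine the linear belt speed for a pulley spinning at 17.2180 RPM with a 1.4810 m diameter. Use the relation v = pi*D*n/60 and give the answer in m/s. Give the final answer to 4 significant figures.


v = pi * 1.4810 * 17.2180 / 60
v = 1.335 m/s


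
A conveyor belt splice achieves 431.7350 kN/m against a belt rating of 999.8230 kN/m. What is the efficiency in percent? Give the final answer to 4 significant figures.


Eff = 431.7350 / 999.8230 * 100
Eff = 43.18 %


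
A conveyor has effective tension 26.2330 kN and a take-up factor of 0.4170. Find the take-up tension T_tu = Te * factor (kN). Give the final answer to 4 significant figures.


T_tu = 26.2330 * 0.4170
T_tu = 10.94 kN


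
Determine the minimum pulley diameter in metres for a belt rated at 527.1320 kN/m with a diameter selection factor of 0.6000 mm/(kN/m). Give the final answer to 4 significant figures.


D = 527.1320 * 0.6000 / 1000
D = 0.3163 m


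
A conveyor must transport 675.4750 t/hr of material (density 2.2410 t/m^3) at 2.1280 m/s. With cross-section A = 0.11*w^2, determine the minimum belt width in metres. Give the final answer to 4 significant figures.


A_req = 675.4750 / (2.1280 * 2.2410 * 3600) = 0.0393453 m^2
w = sqrt(0.0393453 / 0.11)
w = 0.5981 m


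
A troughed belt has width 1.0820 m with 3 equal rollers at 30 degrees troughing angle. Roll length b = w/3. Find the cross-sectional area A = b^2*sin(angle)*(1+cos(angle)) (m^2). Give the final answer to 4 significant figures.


b = 1.0820/3 = 0.360667 m
A = 0.360667^2 * sin(30 deg) * (1 + cos(30 deg))
A = 0.1214 m^2


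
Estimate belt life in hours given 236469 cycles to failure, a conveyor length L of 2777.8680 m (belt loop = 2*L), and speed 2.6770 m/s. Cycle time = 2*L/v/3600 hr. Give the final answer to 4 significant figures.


cycle_time = 2 * 2777.8680 / 2.6770 / 3600 = 0.576489 hr
life = 236469 * 0.576489 = 136300 hours


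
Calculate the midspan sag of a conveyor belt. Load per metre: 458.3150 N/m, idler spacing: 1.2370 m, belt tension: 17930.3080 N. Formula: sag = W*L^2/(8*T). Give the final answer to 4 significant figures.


sag = 458.3150 * 1.2370^2 / (8 * 17930.3080)
sag = 0.004889 m


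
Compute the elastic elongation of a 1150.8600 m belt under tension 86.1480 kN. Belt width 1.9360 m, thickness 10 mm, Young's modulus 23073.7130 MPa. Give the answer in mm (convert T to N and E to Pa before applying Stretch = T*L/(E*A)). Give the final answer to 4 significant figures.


A = 1.9360 * 0.01 = 0.01936 m^2
Stretch = 86.1480*1000 * 1150.8600 / (23073.7130e6 * 0.01936) * 1000
Stretch = 221.9 mm


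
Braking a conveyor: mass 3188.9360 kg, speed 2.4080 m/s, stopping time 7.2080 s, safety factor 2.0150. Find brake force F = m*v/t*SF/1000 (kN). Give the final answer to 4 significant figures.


F = 3188.9360 * 2.4080 / 7.2080 * 2.0150 / 1000
F = 2.147 kN


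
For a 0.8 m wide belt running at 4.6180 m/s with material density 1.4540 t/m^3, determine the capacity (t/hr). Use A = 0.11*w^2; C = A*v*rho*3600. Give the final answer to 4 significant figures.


A = 0.11 * 0.8^2 = 0.0704 m^2
C = 0.0704 * 4.6180 * 1.4540 * 3600
C = 1702 t/hr


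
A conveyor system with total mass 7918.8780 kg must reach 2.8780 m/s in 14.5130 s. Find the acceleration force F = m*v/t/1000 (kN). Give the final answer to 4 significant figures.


F = 7918.8780 * 2.8780 / 14.5130 / 1000
F = 1.570 kN


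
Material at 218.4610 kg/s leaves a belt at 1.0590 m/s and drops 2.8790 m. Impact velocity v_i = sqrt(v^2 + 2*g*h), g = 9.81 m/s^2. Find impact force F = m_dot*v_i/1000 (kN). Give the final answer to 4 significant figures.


v_i = sqrt(1.0590^2 + 2*9.81*2.8790) = 7.58996 m/s
F = 218.4610 * 7.58996 / 1000
F = 1.658 kN


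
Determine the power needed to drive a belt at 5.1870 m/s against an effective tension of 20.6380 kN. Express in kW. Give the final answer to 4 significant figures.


P = Te * v = 20.6380 * 5.1870
P = 107.0 kW


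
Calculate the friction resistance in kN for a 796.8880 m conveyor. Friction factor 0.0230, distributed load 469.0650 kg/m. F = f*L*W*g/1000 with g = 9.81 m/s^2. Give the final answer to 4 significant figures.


F = 0.0230 * 796.8880 * 469.0650 * 9.81 / 1000
F = 84.34 kN


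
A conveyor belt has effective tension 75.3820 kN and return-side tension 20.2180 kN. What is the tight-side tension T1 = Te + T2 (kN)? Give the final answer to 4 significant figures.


T1 = Te + T2 = 75.3820 + 20.2180
T1 = 95.60 kN


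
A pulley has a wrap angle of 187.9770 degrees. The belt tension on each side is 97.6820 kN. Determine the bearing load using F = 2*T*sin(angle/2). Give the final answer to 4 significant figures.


F = 2 * 97.6820 * sin(187.9770/2 deg)
F = 194.9 kN


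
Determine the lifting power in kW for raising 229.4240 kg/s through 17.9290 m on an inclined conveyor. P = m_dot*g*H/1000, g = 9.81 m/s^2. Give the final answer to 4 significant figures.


P = 229.4240 * 9.81 * 17.9290 / 1000
P = 40.35 kW


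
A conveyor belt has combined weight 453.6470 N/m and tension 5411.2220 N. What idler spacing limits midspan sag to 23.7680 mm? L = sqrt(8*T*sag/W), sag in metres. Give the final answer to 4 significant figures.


sag = 23.7680/1000 = 0.023768 m
L = sqrt(8 * 5411.2220 * 0.023768 / 453.6470)
L = 1.506 m


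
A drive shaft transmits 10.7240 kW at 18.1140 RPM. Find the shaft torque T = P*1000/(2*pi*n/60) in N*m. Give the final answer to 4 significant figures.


omega = 2*pi*18.1140/60 = 1.89689 rad/s
T = 10.7240*1000 / 1.89689
T = 5653 N*m


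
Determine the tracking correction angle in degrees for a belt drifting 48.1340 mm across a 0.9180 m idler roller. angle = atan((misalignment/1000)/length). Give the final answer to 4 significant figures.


misalign_m = 48.1340 / 1000 = 0.048134 m
angle = atan(0.048134 / 0.9180)
angle = 3.001 deg


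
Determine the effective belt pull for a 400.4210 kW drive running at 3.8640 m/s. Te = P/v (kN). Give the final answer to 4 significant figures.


Te = P / v = 400.4210 / 3.8640
Te = 103.6 kN


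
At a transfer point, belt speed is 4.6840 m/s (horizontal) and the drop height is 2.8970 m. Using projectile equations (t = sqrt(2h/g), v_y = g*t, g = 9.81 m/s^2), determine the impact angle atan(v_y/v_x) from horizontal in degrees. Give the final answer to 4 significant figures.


t = sqrt(2*2.8970/9.81) = 0.768519 s
v_y = 9.81 * 0.768519 = 7.53917 m/s
angle = atan(7.53917 / 4.6840) = 58.15 deg


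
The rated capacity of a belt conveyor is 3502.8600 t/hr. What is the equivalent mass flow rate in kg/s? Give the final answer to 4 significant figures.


m_dot = 3502.8600 * 1000 / 3600
m_dot = 973.0 kg/s


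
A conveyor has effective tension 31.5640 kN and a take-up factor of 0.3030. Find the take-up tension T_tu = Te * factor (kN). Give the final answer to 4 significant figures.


T_tu = 31.5640 * 0.3030
T_tu = 9.564 kN


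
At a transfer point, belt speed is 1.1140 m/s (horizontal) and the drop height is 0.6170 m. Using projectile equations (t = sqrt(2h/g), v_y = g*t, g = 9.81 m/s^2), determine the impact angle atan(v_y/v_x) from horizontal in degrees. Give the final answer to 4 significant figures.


t = sqrt(2*0.6170/9.81) = 0.354669 s
v_y = 9.81 * 0.354669 = 3.4793 m/s
angle = atan(3.4793 / 1.1140) = 72.25 deg


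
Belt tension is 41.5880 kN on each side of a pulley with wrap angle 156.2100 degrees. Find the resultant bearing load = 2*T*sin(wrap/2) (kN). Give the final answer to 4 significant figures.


F = 2 * 41.5880 * sin(156.2100/2 deg)
F = 81.39 kN


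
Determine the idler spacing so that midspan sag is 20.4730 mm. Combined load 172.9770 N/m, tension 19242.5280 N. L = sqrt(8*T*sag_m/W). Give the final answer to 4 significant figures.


sag = 20.4730/1000 = 0.020473 m
L = sqrt(8 * 19242.5280 * 0.020473 / 172.9770)
L = 4.268 m


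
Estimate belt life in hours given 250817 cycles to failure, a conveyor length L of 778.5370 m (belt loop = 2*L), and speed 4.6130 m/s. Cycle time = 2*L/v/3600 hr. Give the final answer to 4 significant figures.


cycle_time = 2 * 778.5370 / 4.6130 / 3600 = 0.0937612 hr
life = 250817 * 0.0937612 = 23520 hours


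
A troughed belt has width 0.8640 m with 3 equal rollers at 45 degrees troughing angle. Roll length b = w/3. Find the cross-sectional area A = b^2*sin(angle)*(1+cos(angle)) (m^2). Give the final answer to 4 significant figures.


b = 0.8640/3 = 0.288 m
A = 0.288^2 * sin(45 deg) * (1 + cos(45 deg))
A = 0.1001 m^2


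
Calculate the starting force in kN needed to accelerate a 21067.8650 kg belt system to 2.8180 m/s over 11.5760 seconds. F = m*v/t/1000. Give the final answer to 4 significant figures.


F = 21067.8650 * 2.8180 / 11.5760 / 1000
F = 5.129 kN


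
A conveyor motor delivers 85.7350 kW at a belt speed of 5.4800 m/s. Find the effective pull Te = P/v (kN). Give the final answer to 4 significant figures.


Te = P / v = 85.7350 / 5.4800
Te = 15.65 kN


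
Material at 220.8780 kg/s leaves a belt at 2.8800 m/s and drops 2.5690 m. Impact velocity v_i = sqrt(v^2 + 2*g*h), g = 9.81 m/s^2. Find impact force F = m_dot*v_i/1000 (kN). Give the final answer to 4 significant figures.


v_i = sqrt(2.8800^2 + 2*9.81*2.5690) = 7.66147 m/s
F = 220.8780 * 7.66147 / 1000
F = 1.692 kN


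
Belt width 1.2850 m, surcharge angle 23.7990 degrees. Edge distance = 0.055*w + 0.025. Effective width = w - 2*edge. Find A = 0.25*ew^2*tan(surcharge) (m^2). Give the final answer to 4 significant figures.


edge = 0.055*1.2850 + 0.025 = 0.095675 m
ew = 1.2850 - 2*0.095675 = 1.09365 m
A = 0.25 * 1.09365^2 * tan(23.7990 deg)
A = 0.1319 m^2


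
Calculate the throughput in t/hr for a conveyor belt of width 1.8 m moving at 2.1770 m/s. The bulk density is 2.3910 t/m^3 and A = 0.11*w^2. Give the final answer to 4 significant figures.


A = 0.11 * 1.8^2 = 0.3564 m^2
C = 0.3564 * 2.1770 * 2.3910 * 3600
C = 6678 t/hr


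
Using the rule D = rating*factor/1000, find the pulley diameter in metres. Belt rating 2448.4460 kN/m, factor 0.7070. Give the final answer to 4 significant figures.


D = 2448.4460 * 0.7070 / 1000
D = 1.731 m


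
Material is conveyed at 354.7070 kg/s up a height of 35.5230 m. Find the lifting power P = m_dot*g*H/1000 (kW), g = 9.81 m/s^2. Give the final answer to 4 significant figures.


P = 354.7070 * 9.81 * 35.5230 / 1000
P = 123.6 kW


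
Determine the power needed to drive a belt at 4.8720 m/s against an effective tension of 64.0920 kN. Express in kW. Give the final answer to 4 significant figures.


P = Te * v = 64.0920 * 4.8720
P = 312.3 kW


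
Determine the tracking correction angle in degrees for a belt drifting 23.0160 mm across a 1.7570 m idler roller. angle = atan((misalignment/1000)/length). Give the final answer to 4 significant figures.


misalign_m = 23.0160 / 1000 = 0.023016 m
angle = atan(0.023016 / 1.7570)
angle = 0.7505 deg


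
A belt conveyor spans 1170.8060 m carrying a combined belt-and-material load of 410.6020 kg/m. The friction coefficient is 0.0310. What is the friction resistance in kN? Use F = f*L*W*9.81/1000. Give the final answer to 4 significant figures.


F = 0.0310 * 1170.8060 * 410.6020 * 9.81 / 1000
F = 146.2 kN


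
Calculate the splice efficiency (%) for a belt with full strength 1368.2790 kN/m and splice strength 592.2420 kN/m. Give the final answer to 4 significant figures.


Eff = 592.2420 / 1368.2790 * 100
Eff = 43.28 %


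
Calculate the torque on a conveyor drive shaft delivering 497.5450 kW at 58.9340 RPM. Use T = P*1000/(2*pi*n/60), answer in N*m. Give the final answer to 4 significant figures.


omega = 2*pi*58.9340/60 = 6.17155 rad/s
T = 497.5450*1000 / 6.17155
T = 80620 N*m


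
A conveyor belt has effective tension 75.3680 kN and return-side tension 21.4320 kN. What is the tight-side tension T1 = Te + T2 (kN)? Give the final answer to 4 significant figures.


T1 = Te + T2 = 75.3680 + 21.4320
T1 = 96.80 kN


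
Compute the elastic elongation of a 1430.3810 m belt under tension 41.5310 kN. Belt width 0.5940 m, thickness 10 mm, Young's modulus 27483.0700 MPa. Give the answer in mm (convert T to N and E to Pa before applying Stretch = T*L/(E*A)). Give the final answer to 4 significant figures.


A = 0.5940 * 0.01 = 0.00594 m^2
Stretch = 41.5310*1000 * 1430.3810 / (27483.0700e6 * 0.00594) * 1000
Stretch = 363.9 mm


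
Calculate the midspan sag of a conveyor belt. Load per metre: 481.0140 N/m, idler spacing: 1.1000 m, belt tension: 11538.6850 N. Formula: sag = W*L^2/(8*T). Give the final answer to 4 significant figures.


sag = 481.0140 * 1.1000^2 / (8 * 11538.6850)
sag = 0.006305 m


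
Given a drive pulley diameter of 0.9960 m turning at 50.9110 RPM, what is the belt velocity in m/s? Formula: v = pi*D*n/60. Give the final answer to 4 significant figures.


v = pi * 0.9960 * 50.9110 / 60
v = 2.655 m/s


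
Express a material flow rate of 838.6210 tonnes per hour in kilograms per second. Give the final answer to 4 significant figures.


m_dot = 838.6210 * 1000 / 3600
m_dot = 233.0 kg/s


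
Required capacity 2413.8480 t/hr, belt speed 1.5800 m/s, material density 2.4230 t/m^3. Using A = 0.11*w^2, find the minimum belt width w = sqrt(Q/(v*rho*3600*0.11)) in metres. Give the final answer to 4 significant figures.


A_req = 2413.8480 / (1.5800 * 2.4230 * 3600) = 0.175145 m^2
w = sqrt(0.175145 / 0.11)
w = 1.262 m


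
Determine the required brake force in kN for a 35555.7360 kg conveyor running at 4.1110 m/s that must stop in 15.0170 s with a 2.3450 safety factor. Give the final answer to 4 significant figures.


F = 35555.7360 * 4.1110 / 15.0170 * 2.3450 / 1000
F = 22.83 kN


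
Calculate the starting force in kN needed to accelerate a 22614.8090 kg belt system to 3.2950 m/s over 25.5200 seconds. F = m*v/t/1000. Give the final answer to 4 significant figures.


F = 22614.8090 * 3.2950 / 25.5200 / 1000
F = 2.920 kN


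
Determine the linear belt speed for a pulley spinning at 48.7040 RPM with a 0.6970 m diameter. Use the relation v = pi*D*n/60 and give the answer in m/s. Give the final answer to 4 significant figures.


v = pi * 0.6970 * 48.7040 / 60
v = 1.777 m/s


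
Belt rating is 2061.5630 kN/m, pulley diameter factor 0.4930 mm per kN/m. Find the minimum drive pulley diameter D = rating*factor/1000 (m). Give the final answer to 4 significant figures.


D = 2061.5630 * 0.4930 / 1000
D = 1.016 m


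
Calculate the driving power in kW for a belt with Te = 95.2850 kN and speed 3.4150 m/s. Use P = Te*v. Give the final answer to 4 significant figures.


P = Te * v = 95.2850 * 3.4150
P = 325.4 kW


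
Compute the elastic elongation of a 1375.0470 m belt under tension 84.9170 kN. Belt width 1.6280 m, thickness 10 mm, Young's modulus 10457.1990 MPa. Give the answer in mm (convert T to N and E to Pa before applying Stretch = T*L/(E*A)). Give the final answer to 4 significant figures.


A = 1.6280 * 0.01 = 0.01628 m^2
Stretch = 84.9170*1000 * 1375.0470 / (10457.1990e6 * 0.01628) * 1000
Stretch = 685.9 mm
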